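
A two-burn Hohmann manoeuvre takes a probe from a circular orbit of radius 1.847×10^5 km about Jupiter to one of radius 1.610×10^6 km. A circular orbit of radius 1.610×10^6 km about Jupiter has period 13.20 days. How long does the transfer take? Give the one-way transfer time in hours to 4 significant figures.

From Kepler's third law T² = 4π²r³/μ at r = 1.610×10^6 km, T = 13.20 days = 13.20 × 86400 s = 1.14048×10^6 s: μ = 4π²r³/T² = 1.26667×10^8 km³/s².
Semi-major axis of the transfer orbit: a_t = (1.847×10^5 + 1.610×10^6)/2 = 8.9735×10^5 km.
By Kepler's third law the transfer-orbit period is T = 2π√(a_t³/μ), so t = T/2 = 2.3728×10^5 s.
Converting: 2.3728×10^5 s ÷ 3600 s/hour = 65.91 hours.

t = 65.91 hours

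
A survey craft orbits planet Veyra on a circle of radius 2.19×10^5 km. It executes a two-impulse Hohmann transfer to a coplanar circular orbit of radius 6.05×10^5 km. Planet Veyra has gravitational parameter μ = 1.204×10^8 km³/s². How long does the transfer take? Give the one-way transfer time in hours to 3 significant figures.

t = 21.0 hours

The Hohmann ellipse has a_t = (r₁ + r₂)/2 = 4.120×10^5 km.
Transfer time t = π√(a_t³/μ) = π√((4.120×10^5)³ / 1.204×10^8) = 75720 s.
Converting: 75720 s ÷ 3600 s/hour = 21.0 hours.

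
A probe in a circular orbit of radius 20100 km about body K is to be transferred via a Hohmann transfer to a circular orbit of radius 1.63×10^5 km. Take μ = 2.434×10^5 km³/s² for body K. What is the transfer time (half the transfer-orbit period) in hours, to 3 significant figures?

Semi-major axis of the transfer orbit: a_t = (20100 + 1.630×10^5)/2 = 91550 km.
Transfer time t = π√(a_t³/μ) = π√((91550)³ / 2.434×10^5) = 1.764×10^5 s.
Converting: 1.764×10^5 s ÷ 3600 s/hour = 49.0 hours.

t = 49.0 hours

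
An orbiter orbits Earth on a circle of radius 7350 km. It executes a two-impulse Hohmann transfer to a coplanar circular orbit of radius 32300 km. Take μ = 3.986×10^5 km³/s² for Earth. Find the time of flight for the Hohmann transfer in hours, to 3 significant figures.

t = 3.86 hours

Transfer-ellipse semi-major axis a_t = (r₁ + r₂)/2 = (7350 + 32300)/2 = 19825 km.
By Kepler's third law the transfer-orbit period is T = 2π√(a_t³/μ), so t = T/2 = 13890 s.
Converting: 13890 s ÷ 3600 s/hour = 3.86 hours.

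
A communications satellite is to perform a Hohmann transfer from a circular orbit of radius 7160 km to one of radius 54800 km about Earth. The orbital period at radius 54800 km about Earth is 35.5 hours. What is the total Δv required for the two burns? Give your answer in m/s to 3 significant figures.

Δv = 3860 m/s

From Kepler's third law T² = 4π²r³/μ at r = 54800 km, T = 35.5 hours = 35.5 × 3600 s = 1.278×10^5 s: μ = 4π²r³/T² = 3.97777×10^5 km³/s².
Transfer-ellipse semi-major axis a_t = (r₁ + r₂)/2 = (7160 + 54800)/2 = 30980 km.
Circular speed at r₁: v₁ = √(μ/r₁) = √(3.97777×10^5/7160) = 7.4536 km/s.
Transfer-orbit speed at r₁ (vis-viva): v_p = √[μ(2/r₁ − 1/a_t)] = 9.9132 km/s.
First burn Δv₁ = |v_p − v₁| = 2.460 km/s.
At r₂, v₂ = √(μ/r₂) = 2.694 km/s.
Transfer-orbit speed at r₂: v_a = √[μ(2/r₂ − 1/a_t)] = 1.295 km/s.
Second burn Δv₂ = |v₂ − v_a| = 1.399 km/s.
Δv = Δv₁ + Δv₂ = 2.460 + 1.399 = 3.859 km/s.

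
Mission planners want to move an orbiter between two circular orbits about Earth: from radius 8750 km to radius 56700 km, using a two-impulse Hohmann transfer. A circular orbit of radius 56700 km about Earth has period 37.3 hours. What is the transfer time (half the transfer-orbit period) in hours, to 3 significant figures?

t = 8.18 hours

From Kepler's third law T² = 4π²r³/μ at r = 56700 km, T = 37.3 hours = 37.3 × 3600 s = 1.3428×10^5 s: μ = 4π²r³/T² = 3.99104×10^5 km³/s².
Semi-major axis of the transfer orbit: a_t = (8750 + 56700)/2 = 32725 km.
Transfer time t = π√(a_t³/μ) = π√((32725)³ / 3.99104×10^5) = 29440 s.
Converting: 29440 s ÷ 3600 s/hour = 8.18 hours.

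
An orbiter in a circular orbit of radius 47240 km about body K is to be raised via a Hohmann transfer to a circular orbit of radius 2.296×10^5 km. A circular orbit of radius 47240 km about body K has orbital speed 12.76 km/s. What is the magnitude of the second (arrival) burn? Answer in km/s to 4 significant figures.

Δv₂ = 2.407 km/s

From the circular-orbit relation v² = μ/r at r = 47240 km: μ = v²r = (12.76)² × 47240 = 7.69150×10^6 km³/s².
Semi-major axis of the transfer orbit: a_t = (47240 + 2.296×10^5)/2 = 1.3842×10^5 km.
On the circular orbit at r = 2.296×10^5 km, v_c = √(μ/r) = 5.788 km/s.
Transfer-orbit speed at the same r (vis-viva, a = a_t): v_t = √[μ(2/r − 1/a_t)] = 3.381 km/s.
Δv₂ = |v_t − v_c| = |3.381 − 5.788| = 2.407 km/s.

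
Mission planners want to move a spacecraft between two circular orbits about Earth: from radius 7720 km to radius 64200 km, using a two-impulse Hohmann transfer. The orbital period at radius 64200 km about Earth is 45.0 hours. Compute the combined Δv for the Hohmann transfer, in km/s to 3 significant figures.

Δv = 3.75 km/s

From Kepler's third law T² = 4π²r³/μ at r = 64200 km, T = 45.0 hours = 45.0 × 3600 s = 1.620×10^5 s: μ = 4π²r³/T² = 3.98047×10^5 km³/s².
Transfer-ellipse semi-major axis a_t = (r₁ + r₂)/2 = (7720 + 64200)/2 = 35960 km.
At r₁ the circular-orbit speed is v₁ = √(μ/r₁) = 7.1806 km/s.
On the transfer ellipse at r₁, v² = μ(2/r − 1/a) gives v_p = √[μ(2/r₁ − 1/a_t)] = 9.5944 km/s.
First burn Δv₁ = |v_p − v₁| = 2.414 km/s.
At r₂, v₂ = √(μ/r₂) = 2.490 km/s.
Transfer-orbit speed at r₂: v_a = √[μ(2/r₂ − 1/a_t)] = 1.154 km/s.
Second burn Δv₂ = |v₂ − v_a| = 1.336 km/s.
Δv = Δv₁ + Δv₂ = 2.414 + 1.336 = 3.750 km/s.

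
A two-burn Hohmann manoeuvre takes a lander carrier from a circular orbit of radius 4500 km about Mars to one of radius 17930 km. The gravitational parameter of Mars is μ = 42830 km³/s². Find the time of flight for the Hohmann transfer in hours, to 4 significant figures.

Transfer-ellipse semi-major axis a_t = (r₁ + r₂)/2 = (4500 + 17930)/2 = 11215 km.
By Kepler's third law the transfer-orbit period is T = 2π√(a_t³/μ), so t = T/2 = 18030 s.
Converting: 18030 s ÷ 3600 s/hour = 5.008 hours.

t = 5.008 hours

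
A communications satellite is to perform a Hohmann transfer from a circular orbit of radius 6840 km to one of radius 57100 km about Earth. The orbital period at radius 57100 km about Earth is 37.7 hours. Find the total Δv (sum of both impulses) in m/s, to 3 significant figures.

Δv = 3990 m/s

From Kepler's third law T² = 4π²r³/μ at r = 57100 km, T = 37.7 hours = 37.7 × 3600 s = 1.3572×10^5 s: μ = 4π²r³/T² = 3.99007×10^5 km³/s².
The Hohmann ellipse has a_t = (r₁ + r₂)/2 = 31970 km.
At r₁ the circular-orbit speed is v₁ = √(μ/r₁) = 7.63769 km/s.
Transfer-orbit speed at r₁ (v² = μ(2/r − 1/a)): v_p = √[μ(2/r₁ − 1/a_t)] = 10.2073 km/s.
First burn Δv₁ = |v_p − v₁| = 2.5696 km/s.
At r₂, v₂ = √(μ/r₂) = 2.64346 km/s.
Transfer-orbit speed at r₂: v_a = √[μ(2/r₂ − 1/a_t)] = 1.22273 km/s.
Second burn Δv₂ = |v₂ − v_a| = 1.4207 km/s.
Total Δv = Δv₁ + Δv₂ = 3.990 km/s.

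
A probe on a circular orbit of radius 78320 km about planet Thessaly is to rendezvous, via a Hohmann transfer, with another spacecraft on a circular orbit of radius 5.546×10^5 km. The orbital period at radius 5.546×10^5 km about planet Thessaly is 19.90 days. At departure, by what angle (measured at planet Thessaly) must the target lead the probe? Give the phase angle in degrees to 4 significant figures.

φ = 102.4°

From Kepler's third law T² = 4π²r³/μ at r = 5.546×10^5 km, T = 19.90 days = 19.90 × 86400 s = 1.71936×10^6 s: μ = 4π²r³/T² = 2.27806×10^6 km³/s².
The Hohmann ellipse has a_t = (r₁ + r₂)/2 = 3.1646×10^5 km.
The half-period of the transfer ellipse is t = π√(a_t³/μ) = 3.70549×10^5 s.
The target's mean motion on its circular orbit is ω₂ = √(μ/r₂³) = 3.65437×10^-6 rad/s.
Angle swept by the target during transfer: ω₂·t = 1.35412 rad = 77.59°.
Arrival is 180° from departure on the ellipse, so φ = 180° − 77.59° = 102.4°.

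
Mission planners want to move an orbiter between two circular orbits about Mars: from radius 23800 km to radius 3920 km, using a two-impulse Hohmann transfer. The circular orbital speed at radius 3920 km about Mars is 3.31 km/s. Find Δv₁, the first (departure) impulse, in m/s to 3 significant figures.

From the circular-orbit relation v² = μ/r at r = 3920 km: μ = v²r = (3.31)² × 3920 = 42947.9 km³/s².
Transfer-ellipse semi-major axis a_t = (r₁ + r₂)/2 = (23800 + 3920)/2 = 13860 km.
On the circular orbit at r = 23800 km, v_c = √(μ/r) = 1.3433 km/s.
Transfer-orbit speed at the same r (vis-viva, a = a_t): v_t = √[μ(2/r − 1/a_t)] = 0.71440 km/s.
Δv₁ = |v_t − v_c| = |0.71440 − 1.3433| = 0.6289 km/s.

Δv₁ = 629 m/s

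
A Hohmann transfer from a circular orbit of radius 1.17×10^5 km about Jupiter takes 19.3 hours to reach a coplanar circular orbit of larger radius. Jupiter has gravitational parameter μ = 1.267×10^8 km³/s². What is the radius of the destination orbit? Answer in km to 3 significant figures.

r₂ = 6.74×10^5 km

Transfer time t = 19.3 hours = 69480 s, and t = π√(a_t³/μ).
So a_t = (μ t²/π²)^(1/3) = (1.267×10^8 × (69480)² / π²)^(1/3) = 3.9573×10^5 km.
Since a_t = (r₁ + r₂)/2, r₂ = 2a_t − r₁ = 2×3.9573×10^5 − 1.170×10^5 = 6.7446×10^5 km.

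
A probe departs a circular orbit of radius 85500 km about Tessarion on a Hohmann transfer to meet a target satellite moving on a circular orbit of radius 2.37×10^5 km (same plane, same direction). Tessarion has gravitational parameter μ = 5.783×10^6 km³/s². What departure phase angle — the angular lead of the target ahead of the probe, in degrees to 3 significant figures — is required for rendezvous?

φ = 79.0°

Transfer-ellipse semi-major axis a_t = (r₁ + r₂)/2 = (85500 + 2.370×10^5)/2 = 1.6125×10^5 km.
Transfer time t = π√(a_t³/μ) = 84590 s.
The target's mean motion on its circular orbit is ω₂ = √(μ/r₂³) = 2.084×10^-5 rad/s.
Angle swept by the target during transfer: ω₂·t = 1.763 rad = 101.0°.
Arrival is 180° from departure on the ellipse, so φ = 180° − 101.0° = 79.0°.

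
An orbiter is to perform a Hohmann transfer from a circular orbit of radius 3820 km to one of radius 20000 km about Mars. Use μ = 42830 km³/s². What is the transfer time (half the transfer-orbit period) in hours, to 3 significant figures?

t = 5.48 hours

Transfer-ellipse semi-major axis a_t = (r₁ + r₂)/2 = (3820 + 20000)/2 = 11910 km.
Transfer time t = π√(a_t³/μ) = π√((11910)³ / 42830) = 19730 s.
Converting: 19730 s ÷ 3600 s/hour = 5.48 hours.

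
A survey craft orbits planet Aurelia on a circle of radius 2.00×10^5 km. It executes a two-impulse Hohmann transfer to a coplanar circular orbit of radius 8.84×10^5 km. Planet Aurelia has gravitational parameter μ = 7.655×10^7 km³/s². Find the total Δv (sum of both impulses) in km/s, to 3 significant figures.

Semi-major axis of the transfer orbit: a_t = (2.000×10^5 + 8.840×10^5)/2 = 5.420×10^5 km.
Circular speed at r₁: v₁ = √(μ/r₁) = √(7.655×10^7/2.000×10^5) = 19.564 km/s.
Transfer-orbit speed at r₁ (v² = μ(2/r − 1/a)): v_p = √[μ(2/r₁ − 1/a_t)] = 24.985 km/s.
First burn Δv₁ = |v_p − v₁| = 5.421 km/s.
At r₂, v₂ = √(μ/r₂) = 9.306 km/s.
Transfer-orbit speed at r₂: v_a = √[μ(2/r₂ − 1/a_t)] = 5.653 km/s.
Second burn Δv₂ = |v₂ − v_a| = 3.653 km/s.
Δv = Δv₁ + Δv₂ = 5.421 + 3.653 = 9.074 km/s.

Δv = 9.07 km/s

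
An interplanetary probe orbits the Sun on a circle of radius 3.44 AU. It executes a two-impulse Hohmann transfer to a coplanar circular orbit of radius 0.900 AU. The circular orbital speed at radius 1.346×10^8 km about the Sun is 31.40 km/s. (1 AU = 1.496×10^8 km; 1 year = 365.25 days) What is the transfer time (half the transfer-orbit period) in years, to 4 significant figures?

t = 1.598 years

From the circular-orbit relation v² = μ/r at r = 1.346×10^8 km: μ = v²r = (31.40)² × 1.346×10^8 = 1.32710×10^11 km³/s².
In km: r₁ = 3.44 × 1.496×10^8 = 5.14624×10^8 km; r₂ = 0.900 × 1.496×10^8 = 1.3464×10^8 km.
The Hohmann ellipse has a_t = (r₁ + r₂)/2 = 3.24632×10^8 km.
Transfer time t = π√(a_t³/μ) = π√((3.24632×10^8)³ / 1.32710×10^11) = 5.044×10^7 s.
Converting: 5.044×10^7 s ÷ 3.15576×10^7 s/year (365.25 × 86400) = 1.598 years.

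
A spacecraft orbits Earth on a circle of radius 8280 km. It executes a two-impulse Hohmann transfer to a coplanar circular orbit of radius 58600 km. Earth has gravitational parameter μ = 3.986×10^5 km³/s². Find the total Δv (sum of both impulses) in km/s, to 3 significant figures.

Transfer-ellipse semi-major axis a_t = (r₁ + r₂)/2 = (8280 + 58600)/2 = 33440 km.
Circular speed at r₁: v₁ = √(μ/r₁) = √(3.986×10^5/8280) = 6.9383 km/s.
On the transfer ellipse at r₁, vis-viva equation gives v_p = √[μ(2/r₁ − 1/a_t)] = 9.1848 km/s.
First burn Δv₁ = |v_p − v₁| = 2.2465 km/s.
At r₂, v₂ = √(μ/r₂) = 2.6081 km/s.
Transfer-orbit speed at r₂: v_a = √[μ(2/r₂ − 1/a_t)] = 1.2978 km/s.
Second burn Δv₂ = |v₂ − v_a| = 1.3103 km/s.
Total Δv = Δv₁ + Δv₂ = 3.557 km/s.

Δv = 3.56 km/s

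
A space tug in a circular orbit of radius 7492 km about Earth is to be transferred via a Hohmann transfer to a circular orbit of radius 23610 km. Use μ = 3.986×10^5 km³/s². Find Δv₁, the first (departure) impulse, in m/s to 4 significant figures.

Δv₁ = 1693 m/s

The Hohmann ellipse has a_t = (r₁ + r₂)/2 = 15551 km.
On the circular orbit at r = 7492 km, v_c = √(μ/r) = 7.294 km/s.
Transfer-orbit speed at the same r (vis-viva, a = a_t): v_t = √[μ(2/r − 1/a_t)] = 8.987 km/s.
Δv₁ = |v_t − v_c| = |8.987 − 7.294| = 1.693 km/s.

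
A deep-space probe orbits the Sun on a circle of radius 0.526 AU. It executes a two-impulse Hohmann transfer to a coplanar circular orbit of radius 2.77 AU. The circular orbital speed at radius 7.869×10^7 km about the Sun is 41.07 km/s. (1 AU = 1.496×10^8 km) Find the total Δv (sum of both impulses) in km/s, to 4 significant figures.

From the circular-orbit relation v² = μ/r at r = 7.869×10^7 km: μ = v²r = (41.07)² × 7.869×10^7 = 1.32730×10^11 km³/s².
In km: r₁ = 0.526 × 1.496×10^8 = 7.86896×10^7 km; r₂ = 2.77 × 1.496×10^8 = 4.14392×10^8 km.
Semi-major axis of the transfer orbit: a_t = (7.86896×10^7 + 4.14392×10^8)/2 = 2.465408×10^8 km.
At r₁ the circular-orbit speed is v₁ = √(μ/r₁) = 41.070 km/s.
Transfer-orbit speed at r₁ (vis-viva): v_p = √[μ(2/r₁ − 1/a_t)] = 53.246 km/s.
First burn Δv₁ = |v_p − v₁| = 12.176 km/s.
Circular speed at r₂: v₂ = √(μ/r₂) = 17.897 km/s.
Transfer-orbit speed at r₂: v_a = √[μ(2/r₂ − 1/a_t)] = 10.111 km/s.
Second burn Δv₂ = |v₂ − v_a| = 7.7860 km/s.
Total Δv = Δv₁ + Δv₂ = 19.96 km/s.

Δv = 19.96 km/s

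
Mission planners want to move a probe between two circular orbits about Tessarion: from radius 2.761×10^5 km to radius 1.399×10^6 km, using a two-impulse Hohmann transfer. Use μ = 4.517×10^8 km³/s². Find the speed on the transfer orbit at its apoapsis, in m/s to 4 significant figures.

Semi-major axis of the transfer orbit: a_t = (2.761×10^5 + 1.399×10^6)/2 = 8.3755×10^5 km.
At apoapsis, r = 1.399×10^6 km.
Applying v² = μ(2/r − 1/a_t): v = 10.32 km/s.

v = 10320 m/s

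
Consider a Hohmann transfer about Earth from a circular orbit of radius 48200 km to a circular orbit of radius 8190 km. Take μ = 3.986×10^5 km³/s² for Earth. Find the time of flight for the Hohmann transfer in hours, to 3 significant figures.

t = 6.54 hours

Transfer-ellipse semi-major axis a_t = (r₁ + r₂)/2 = (48200 + 8190)/2 = 28195 km.
Transfer time t = π√(a_t³/μ) = π√((28195)³ / 3.986×10^5) = 23560 s.
Converting: 23560 s ÷ 3600 s/hour = 6.54 hours.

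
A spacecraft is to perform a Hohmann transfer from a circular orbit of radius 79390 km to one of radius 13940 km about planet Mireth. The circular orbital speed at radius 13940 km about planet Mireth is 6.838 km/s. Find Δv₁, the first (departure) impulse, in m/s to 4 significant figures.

Δv₁ = 1299 m/s

From the circular-orbit relation v² = μ/r at r = 13940 km: μ = v²r = (6.838)² × 13940 = 6.51810×10^5 km³/s².
Semi-major axis of the transfer orbit: a_t = (79390 + 13940)/2 = 46665 km.
Circular speed at r = 79390 km: v_c = √(μ/r) = 2.865 km/s.
Transfer-orbit speed at the same r (vis-viva, a = a_t): v_t = √[μ(2/r − 1/a_t)] = 1.566 km/s.
Δv₁ = |v_t − v_c| = |1.566 − 2.865| = 1.299 km/s.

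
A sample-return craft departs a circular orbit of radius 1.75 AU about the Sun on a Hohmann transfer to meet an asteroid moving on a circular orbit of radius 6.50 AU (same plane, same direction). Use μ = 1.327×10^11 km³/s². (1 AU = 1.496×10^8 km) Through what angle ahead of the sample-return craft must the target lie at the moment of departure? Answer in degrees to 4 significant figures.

φ = 89.00°

In km: r₁ = 1.75 × 1.496×10^8 = 2.618×10^8 km; r₂ = 6.50 × 1.496×10^8 = 9.724×10^8 km.
The Hohmann ellipse has a_t = (r₁ + r₂)/2 = 6.171×10^8 km.
Transfer time t = π√(a_t³/μ) = 1.32205×10^8 s.
Target angular speed ω₂ = √(μ/r₂³) = 1.20135×10^-8 rad/s.
Angle swept by the target during transfer: ω₂·t = 1.5882 rad = 91.00°.
Arrival is 180° from departure on the ellipse, so φ = 180° − 91.00° = 89.00°.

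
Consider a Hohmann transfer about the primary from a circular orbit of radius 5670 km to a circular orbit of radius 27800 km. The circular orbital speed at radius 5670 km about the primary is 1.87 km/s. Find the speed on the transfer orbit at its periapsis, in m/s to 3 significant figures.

v = 2410 m/s

From the circular-orbit relation v² = μ/r at r = 5670 km: μ = v²r = (1.87)² × 5670 = 19827.4 km³/s².
The Hohmann ellipse has a_t = (r₁ + r₂)/2 = 16735 km.
The periapsis of the transfer ellipse is at r = 5670 km.
Vis-viva: v = √[μ(2/r − 1/a_t)] = √[19827.4 × (2/5670 − 1/16735)] = 2.410 km/s.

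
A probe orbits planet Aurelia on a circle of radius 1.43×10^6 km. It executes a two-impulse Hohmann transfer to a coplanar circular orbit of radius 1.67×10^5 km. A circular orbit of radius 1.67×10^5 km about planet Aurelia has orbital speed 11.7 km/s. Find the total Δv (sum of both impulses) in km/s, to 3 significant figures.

From the circular-orbit relation v² = μ/r at r = 1.67×10^5 km: μ = v²r = (11.7)² × 1.67×10^5 = 2.28606×10^7 km³/s².
Semi-major axis of the transfer orbit: a_t = (1.430×10^6 + 1.670×10^5)/2 = 7.985×10^5 km.
At r₁ the circular-orbit speed is v₁ = √(μ/r₁) = 3.9983 km/s.
On the transfer ellipse at r₁, v² = μ(2/r − 1/a) gives v_a = √[μ(2/r₁ − 1/a_t)] = 1.8285 km/s.
First burn Δv₁ = |v_a − v₁| = 2.170 km/s.
Circular speed at r₂: v₂ = √(μ/r₂) = 11.700 km/s.
Transfer-orbit speed at r₂: v_p = √[μ(2/r₂ − 1/a_t)] = 15.657 km/s.
Second burn Δv₂ = |v₂ − v_p| = 3.957 km/s.
Δv = Δv₁ + Δv₂ = 2.170 + 3.957 = 6.127 km/s.

Δv = 6.13 km/s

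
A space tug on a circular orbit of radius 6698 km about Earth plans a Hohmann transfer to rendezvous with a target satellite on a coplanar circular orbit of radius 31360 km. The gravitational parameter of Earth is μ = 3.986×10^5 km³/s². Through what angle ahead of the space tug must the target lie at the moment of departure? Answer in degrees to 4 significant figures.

Semi-major axis of the transfer orbit: a_t = (6698 + 31360)/2 = 19029 km.
Transfer time t = π√(a_t³/μ) = 13060 s.
The target's mean motion on its circular orbit is ω₂ = √(μ/r₂³) = 1.137×10^-4 rad/s.
Angle swept by the target during transfer: ω₂·t = 1.485 rad = 85.08°.
Arrival is 180° from departure on the ellipse, so φ = 180° − 85.08° = 94.92°.

φ = 94.92°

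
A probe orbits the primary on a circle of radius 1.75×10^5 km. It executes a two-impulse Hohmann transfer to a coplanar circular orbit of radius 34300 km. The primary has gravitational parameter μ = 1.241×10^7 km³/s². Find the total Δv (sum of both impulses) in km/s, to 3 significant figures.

Transfer-ellipse semi-major axis a_t = (r₁ + r₂)/2 = (1.750×10^5 + 34300)/2 = 1.0465×10^5 km.
Circular speed at r₁: v₁ = √(μ/r₁) = √(1.241×10^7/1.750×10^5) = 8.421 km/s.
Transfer-orbit speed at r₁ (v² = μ(2/r − 1/a)): v_a = √[μ(2/r₁ − 1/a_t)] = 4.821 km/s.
First burn Δv₁ = |v_a − v₁| = 3.600 km/s.
Circular speed at r₂: v₂ = √(μ/r₂) = 19.021 km/s.
Transfer-orbit speed at r₂: v_p = √[μ(2/r₂ − 1/a_t)] = 24.597 km/s.
Second burn Δv₂ = |v₂ − v_p| = 5.576 km/s.
Total Δv = Δv₁ + Δv₂ = 9.176 km/s.

Δv = 9.18 km/s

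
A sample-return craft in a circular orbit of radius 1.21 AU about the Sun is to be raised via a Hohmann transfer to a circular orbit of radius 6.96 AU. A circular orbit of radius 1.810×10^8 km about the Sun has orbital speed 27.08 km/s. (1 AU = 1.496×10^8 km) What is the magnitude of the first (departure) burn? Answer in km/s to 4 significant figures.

From the circular-orbit relation v² = μ/r at r = 1.810×10^8 km: μ = v²r = (27.08)² × 1.810×10^8 = 1.32732×10^11 km³/s².
In km: r₁ = 1.21 × 1.496×10^8 = 1.81016×10^8 km; r₂ = 6.96 × 1.496×10^8 = 1.041216×10^9 km.
The Hohmann ellipse has a_t = (r₁ + r₂)/2 = 6.11116×10^8 km.
Circular speed at r = 1.81016×10^8 km: v_c = √(μ/r) = 27.079 km/s.
Vis-viva on the transfer ellipse at r = 1.81016×10^8 km gives v_t = √[μ(2/r − 1/a_t)] = 35.346 km/s.
Δv₁ = |v_t − v_c| = |35.346 − 27.079| = 8.267 km/s.

Δv₁ = 8.267 km/s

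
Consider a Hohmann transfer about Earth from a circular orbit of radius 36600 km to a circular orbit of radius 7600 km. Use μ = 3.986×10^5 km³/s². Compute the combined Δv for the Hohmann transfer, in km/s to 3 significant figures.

Transfer-ellipse semi-major axis a_t = (r₁ + r₂)/2 = (36600 + 7600)/2 = 22100 km.
Circular speed at r₁: v₁ = √(μ/r₁) = √(3.986×10^5/36600) = 3.300 km/s.
On the transfer ellipse at r₁, vis-viva gives v_a = √[μ(2/r₁ − 1/a_t)] = 1.935 km/s.
First burn Δv₁ = |v_a − v₁| = 1.365 km/s.
At r₂, v₂ = √(μ/r₂) = 7.242 km/s.
Transfer-orbit speed at r₂: v_p = √[μ(2/r₂ − 1/a_t)] = 9.320 km/s.
Second burn Δv₂ = |v₂ − v_p| = 2.078 km/s.
Δv = Δv₁ + Δv₂ = 1.365 + 2.078 = 3.443 km/s.

Δv = 3.44 km/s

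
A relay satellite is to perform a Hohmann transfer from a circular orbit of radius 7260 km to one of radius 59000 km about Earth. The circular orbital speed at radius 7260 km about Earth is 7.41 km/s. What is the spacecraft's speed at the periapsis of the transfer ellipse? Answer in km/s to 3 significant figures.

From the circular-orbit relation v² = μ/r at r = 7260 km: μ = v²r = (7.41)² × 7260 = 3.98633×10^5 km³/s².
Semi-major axis of the transfer orbit: a_t = (7260 + 59000)/2 = 33130 km.
The periapsis of the transfer ellipse is at r = 7260 km.
Vis-viva: v = √[μ(2/r − 1/a_t)] = √[3.98633×10^5 × (2/7260 − 1/33130)] = 9.889 km/s.

v = 9.89 km/s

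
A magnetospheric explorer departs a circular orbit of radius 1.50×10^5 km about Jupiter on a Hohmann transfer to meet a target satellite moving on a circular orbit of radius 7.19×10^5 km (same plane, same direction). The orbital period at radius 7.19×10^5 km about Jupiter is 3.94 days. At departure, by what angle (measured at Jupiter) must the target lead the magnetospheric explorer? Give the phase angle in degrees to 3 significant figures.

From Kepler's third law T² = 4π²r³/μ at r = 7.19×10^5 km, T = 3.94 days = 3.94 × 86400 s = 3.40416×10^5 s: μ = 4π²r³/T² = 1.26627×10^8 km³/s².
The Hohmann ellipse has a_t = (r₁ + r₂)/2 = 4.345×10^5 km.
Transfer time t = π√(a_t³/μ) = 79960 s.
Target angular speed ω₂ = √(μ/r₂³) = 1.8457×10^-5 rad/s.
Angle swept by the target during transfer: ω₂·t = 1.4758 rad = 84.56°.
The magnetospheric explorer traverses 180° on the transfer ellipse, so the target must lead by 180° − 84.56° = 95.4°.

φ = 95.4°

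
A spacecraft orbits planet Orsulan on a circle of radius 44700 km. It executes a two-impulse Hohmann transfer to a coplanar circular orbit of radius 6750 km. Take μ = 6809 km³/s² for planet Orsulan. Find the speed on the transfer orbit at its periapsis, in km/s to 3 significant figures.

v = 1.32 km/s

Transfer-ellipse semi-major axis a_t = (r₁ + r₂)/2 = (44700 + 6750)/2 = 25725 km.
The periapsis of the transfer ellipse is at r = 6750 km.
From the vis-viva equation, v = √[μ(2/r − 1/a_t)] = 1.324 km/s.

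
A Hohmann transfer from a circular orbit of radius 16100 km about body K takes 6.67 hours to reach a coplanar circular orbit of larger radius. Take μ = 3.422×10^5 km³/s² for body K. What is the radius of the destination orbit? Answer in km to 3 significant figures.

r₂ = 38200 km

Transfer time t = 6.67 hours = 24012 s, and t = π√(a_t³/μ).
So a_t = (μ t²/π²)^(1/3) = (3.422×10^5 × (24012)² / π²)^(1/3) = 27140 km.
Since a_t = (r₁ + r₂)/2, r₂ = 2a_t − r₁ = 2×27140 − 16100 = 38180 km.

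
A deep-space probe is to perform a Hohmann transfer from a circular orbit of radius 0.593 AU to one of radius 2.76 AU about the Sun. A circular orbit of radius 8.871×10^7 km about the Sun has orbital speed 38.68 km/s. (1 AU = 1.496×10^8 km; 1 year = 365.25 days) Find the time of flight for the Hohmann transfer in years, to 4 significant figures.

From the circular-orbit relation v² = μ/r at r = 8.871×10^7 km: μ = v²r = (38.68)² × 8.871×10^7 = 1.32723×10^11 km³/s².
In km: r₁ = 0.593 × 1.496×10^8 = 8.87128×10^7 km; r₂ = 2.76 × 1.496×10^8 = 4.12896×10^8 km.
Semi-major axis of the transfer orbit: a_t = (8.87128×10^7 + 4.12896×10^8)/2 = 2.508044×10^8 km.
Half the transfer-orbit period gives t = π√(a_t³/μ) = 3.425×10^7 s.
Converting: 3.425×10^7 s ÷ 3.15576×10^7 s/year (365.25 × 86400) = 1.085 years.

t = 1.085 years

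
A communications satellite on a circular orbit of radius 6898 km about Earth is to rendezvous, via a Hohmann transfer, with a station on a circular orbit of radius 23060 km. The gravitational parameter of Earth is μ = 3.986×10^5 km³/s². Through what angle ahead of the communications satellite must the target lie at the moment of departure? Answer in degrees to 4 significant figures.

φ = 85.77°

Semi-major axis of the transfer orbit: a_t = (6898 + 23060)/2 = 14979 km.
Transfer time t = π√(a_t³/μ) = 9122 s.
Target angular speed ω₂ = √(μ/r₂³) = 1.803×10^-4 rad/s.
Angle swept by the target during transfer: ω₂·t = 1.6447 rad = 94.23°.
Arrival is 180° from departure on the ellipse, so φ = 180° − 94.23° = 85.77°.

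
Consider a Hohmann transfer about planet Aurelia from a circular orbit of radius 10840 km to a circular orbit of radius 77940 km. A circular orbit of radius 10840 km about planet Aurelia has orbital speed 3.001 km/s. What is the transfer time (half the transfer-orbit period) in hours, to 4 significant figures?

From the circular-orbit relation v² = μ/r at r = 10840 km: μ = v²r = (3.001)² × 10840 = 97625.1 km³/s².
Transfer-ellipse semi-major axis a_t = (r₁ + r₂)/2 = (10840 + 77940)/2 = 44390 km.
By Kepler's third law the transfer-orbit period is T = 2π√(a_t³/μ), so t = T/2 = 94040 s.
Converting: 94040 s ÷ 3600 s/hour = 26.12 hours.

t = 26.12 hours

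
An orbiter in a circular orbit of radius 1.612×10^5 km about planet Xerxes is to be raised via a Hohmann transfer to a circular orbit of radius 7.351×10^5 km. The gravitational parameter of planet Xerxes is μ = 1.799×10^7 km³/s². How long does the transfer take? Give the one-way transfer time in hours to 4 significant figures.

t = 61.73 hours

The Hohmann ellipse has a_t = (r₁ + r₂)/2 = 4.4815×10^5 km.
By Kepler's third law the transfer-orbit period is T = 2π√(a_t³/μ), so t = T/2 = 2.22213×10^5 s.
Converting: 2.22213×10^5 s ÷ 3600 s/hour = 61.73 hours.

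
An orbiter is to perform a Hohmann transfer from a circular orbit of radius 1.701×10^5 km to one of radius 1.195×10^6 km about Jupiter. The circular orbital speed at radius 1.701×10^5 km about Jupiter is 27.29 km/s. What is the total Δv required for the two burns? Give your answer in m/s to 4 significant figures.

Δv = 13980 m/s

From the circular-orbit relation v² = μ/r at r = 1.701×10^5 km: μ = v²r = (27.29)² × 1.701×10^5 = 1.26681×10^8 km³/s².
The Hohmann ellipse has a_t = (r₁ + r₂)/2 = 6.8255×10^5 km.
At r₁ the circular-orbit speed is v₁ = √(μ/r₁) = 27.2900 km/s.
On the transfer ellipse at r₁, vis-viva equation gives v_p = √[μ(2/r₁ − 1/a_t)] = 36.1094 km/s.
First burn Δv₁ = |v_p − v₁| = 8.8194 km/s.
Circular speed at r₂: v₂ = √(μ/r₂) = 10.2961 km/s.
Transfer-orbit speed at r₂: v_a = √[μ(2/r₂ − 1/a_t)] = 5.13992 km/s.
Second burn Δv₂ = |v₂ − v_a| = 5.1562 km/s.
Total Δv = Δv₁ + Δv₂ = 13.98 km/s.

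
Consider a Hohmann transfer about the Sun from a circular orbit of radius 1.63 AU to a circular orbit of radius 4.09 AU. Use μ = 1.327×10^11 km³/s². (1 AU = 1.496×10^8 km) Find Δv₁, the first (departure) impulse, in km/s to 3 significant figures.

In km: r₁ = 1.63 × 1.496×10^8 = 2.43848×10^8 km; r₂ = 4.09 × 1.496×10^8 = 6.11864×10^8 km.
Semi-major axis of the transfer orbit: a_t = (2.43848×10^8 + 6.11864×10^8)/2 = 4.27856×10^8 km.
Circular speed at r = 2.43848×10^8 km: v_c = √(μ/r) = 23.328 km/s.
Transfer-orbit speed at the same r (vis-viva, a = a_t): v_t = √[μ(2/r − 1/a_t)] = 27.897 km/s.
Δv₁ = |v_t − v_c| = |27.897 − 23.328| = 4.569 km/s.

Δv₁ = 4.57 km/s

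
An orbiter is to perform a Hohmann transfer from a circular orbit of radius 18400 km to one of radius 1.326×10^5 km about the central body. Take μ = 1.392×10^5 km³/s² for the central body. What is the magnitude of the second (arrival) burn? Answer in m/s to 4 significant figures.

Semi-major axis of the transfer orbit: a_t = (18400 + 1.326×10^5)/2 = 75500 km.
Circular speed at r = 1.326×10^5 km: v_c = √(μ/r) = 1.0246 km/s.
Transfer-orbit speed at the same r (vis-viva, a = a_t): v_t = √[μ(2/r − 1/a_t)] = 0.50581 km/s.
Δv₂ = |v_t − v_c| = |0.50581 − 1.0246| = 0.5188 km/s.

Δv₂ = 518.8 m/s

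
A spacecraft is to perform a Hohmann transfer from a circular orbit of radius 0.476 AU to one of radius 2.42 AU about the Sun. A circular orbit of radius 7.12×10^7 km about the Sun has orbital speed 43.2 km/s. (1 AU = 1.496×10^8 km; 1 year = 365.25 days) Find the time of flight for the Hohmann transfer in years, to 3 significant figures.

From the circular-orbit relation v² = μ/r at r = 7.12×10^7 km: μ = v²r = (43.2)² × 7.12×10^7 = 1.32876×10^11 km³/s².
In km: r₁ = 0.476 × 1.496×10^8 = 7.12096×10^7 km; r₂ = 2.42 × 1.496×10^8 = 3.62032×10^8 km.
Transfer-ellipse semi-major axis a_t = (r₁ + r₂)/2 = (7.12096×10^7 + 3.62032×10^8)/2 = 2.166208×10^8 km.
By Kepler's third law the transfer-orbit period is T = 2π√(a_t³/μ), so t = T/2 = 2.748×10^7 s.
Converting: 2.748×10^7 s ÷ 3.15576×10^7 s/year (365.25 × 86400) = 0.871 years.

t = 0.871 years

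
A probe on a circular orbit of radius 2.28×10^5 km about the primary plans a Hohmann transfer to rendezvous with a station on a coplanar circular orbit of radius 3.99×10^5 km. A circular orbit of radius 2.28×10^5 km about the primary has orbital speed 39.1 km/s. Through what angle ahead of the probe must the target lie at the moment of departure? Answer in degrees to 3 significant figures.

φ = 54.6°

From the circular-orbit relation v² = μ/r at r = 2.28×10^5 km: μ = v²r = (39.1)² × 2.28×10^5 = 3.48569×10^8 km³/s².
Transfer-ellipse semi-major axis a_t = (r₁ + r₂)/2 = (2.280×10^5 + 3.990×10^5)/2 = 3.135×10^5 km.
The half-period of the transfer ellipse is t = π√(a_t³/μ) = 29540 s.
The target's mean motion on its circular orbit is ω₂ = √(μ/r₂³) = 7.408×10^-5 rad/s.
Angle swept by the target during transfer: ω₂·t = 2.188 rad = 125.4°.
Arrival is 180° from departure on the ellipse, so φ = 180° − 125.4° = 54.6°.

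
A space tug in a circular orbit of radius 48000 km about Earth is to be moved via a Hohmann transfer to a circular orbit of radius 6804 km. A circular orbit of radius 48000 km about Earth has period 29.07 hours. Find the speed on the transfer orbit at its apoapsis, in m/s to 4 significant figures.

v = 1436 m/s

From Kepler's third law T² = 4π²r³/μ at r = 48000 km, T = 29.07 hours = 29.07 × 3600 s = 1.04652×10^5 s: μ = 4π²r³/T² = 3.98647×10^5 km³/s².
Semi-major axis of the transfer orbit: a_t = (48000 + 6804)/2 = 27402 km.
At apoapsis, r = 48000 km.
Vis-viva: v = √[μ(2/r − 1/a_t)] = √[3.98647×10^5 × (2/48000 − 1/27402)] = 1.436 km/s.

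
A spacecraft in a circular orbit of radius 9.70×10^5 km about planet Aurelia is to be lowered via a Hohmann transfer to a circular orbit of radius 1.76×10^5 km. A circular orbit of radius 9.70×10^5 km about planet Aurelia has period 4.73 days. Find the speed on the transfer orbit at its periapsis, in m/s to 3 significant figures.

v = 45600 m/s

From Kepler's third law T² = 4π²r³/μ at r = 9.70×10^5 km, T = 4.73 days = 4.73 × 86400 s = 4.08672×10^5 s: μ = 4π²r³/T² = 2.15737×10^8 km³/s².
The Hohmann ellipse has a_t = (r₁ + r₂)/2 = 5.730×10^5 km.
The periapsis of the transfer ellipse is at r = 1.760×10^5 km.
Vis-viva: v = √[μ(2/r − 1/a_t)] = √[2.15737×10^8 × (2/1.760×10^5 − 1/5.730×10^5)] = 45.55 km/s.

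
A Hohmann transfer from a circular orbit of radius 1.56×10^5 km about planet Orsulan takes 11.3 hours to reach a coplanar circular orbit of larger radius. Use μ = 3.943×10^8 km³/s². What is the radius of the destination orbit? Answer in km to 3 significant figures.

Transfer time t = 11.3 hours = 40680 s, and t = π√(a_t³/μ).
So a_t = (μ t²/π²)^(1/3) = (3.943×10^8 × (40680)² / π²)^(1/3) = 4.0436×10^5 km.
Since a_t = (r₁ + r₂)/2, r₂ = 2a_t − r₁ = 2×4.0436×10^5 − 1.560×10^5 = 6.5272×10^5 km.

r₂ = 6.53×10^5 km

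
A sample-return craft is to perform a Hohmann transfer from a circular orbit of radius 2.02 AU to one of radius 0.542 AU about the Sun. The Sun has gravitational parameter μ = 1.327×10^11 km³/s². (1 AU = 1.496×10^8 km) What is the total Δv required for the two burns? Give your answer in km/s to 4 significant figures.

In km: r₁ = 2.02 × 1.496×10^8 = 3.02192×10^8 km; r₂ = 0.542 × 1.496×10^8 = 8.10832×10^7 km.
The Hohmann ellipse has a_t = (r₁ + r₂)/2 = 1.916376×10^8 km.
At r₁ the circular-orbit speed is v₁ = √(μ/r₁) = 20.9553 km/s.
On the transfer ellipse at r₁, vis-viva equation gives v_a = √[μ(2/r₁ − 1/a_t)] = 13.6307 km/s.
First burn Δv₁ = |v_a − v₁| = 7.3246 km/s.
At r₂, v₂ = √(μ/r₂) = 40.455 km/s.
Transfer-orbit speed at r₂: v_p = √[μ(2/r₂ − 1/a_t)] = 50.801 km/s.
Second burn Δv₂ = |v₂ − v_p| = 10.346 km/s.
Δv = Δv₁ + Δv₂ = 7.3246 + 10.346 = 17.67 km/s.

Δv = 17.67 km/s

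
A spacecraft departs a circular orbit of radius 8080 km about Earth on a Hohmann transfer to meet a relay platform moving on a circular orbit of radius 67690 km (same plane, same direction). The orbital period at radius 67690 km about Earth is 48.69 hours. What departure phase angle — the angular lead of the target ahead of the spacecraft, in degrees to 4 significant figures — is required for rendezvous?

From Kepler's third law T² = 4π²r³/μ at r = 67690 km, T = 48.69 hours = 48.69 × 3600 s = 1.75284×10^5 s: μ = 4π²r³/T² = 3.98519×10^5 km³/s².
The Hohmann ellipse has a_t = (r₁ + r₂)/2 = 37885 km.
Transfer time t = π√(a_t³/μ) = 36697 s.
Target angular speed ω₂ = √(μ/r₂³) = 3.5846×10^-5 rad/s.
Angle swept by the target during transfer: ω₂·t = 1.3154 rad = 75.37°.
Arrival is 180° from departure on the ellipse, so φ = 180° − 75.37° = 104.6°.

φ = 104.6°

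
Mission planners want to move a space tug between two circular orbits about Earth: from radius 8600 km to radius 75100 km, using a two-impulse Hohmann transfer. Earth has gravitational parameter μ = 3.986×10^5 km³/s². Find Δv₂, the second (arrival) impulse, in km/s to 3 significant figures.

The Hohmann ellipse has a_t = (r₁ + r₂)/2 = 41850 km.
On the circular orbit at r = 75100 km, v_c = √(μ/r) = 2.3038 km/s.
Vis-viva on the transfer ellipse at r = 75100 km gives v_t = √[μ(2/r − 1/a_t)] = 1.0444 km/s.
Δv₂ = |v_t − v_c| = |1.0444 − 2.3038| = 1.259 km/s.

Δv₂ = 1.26 km/s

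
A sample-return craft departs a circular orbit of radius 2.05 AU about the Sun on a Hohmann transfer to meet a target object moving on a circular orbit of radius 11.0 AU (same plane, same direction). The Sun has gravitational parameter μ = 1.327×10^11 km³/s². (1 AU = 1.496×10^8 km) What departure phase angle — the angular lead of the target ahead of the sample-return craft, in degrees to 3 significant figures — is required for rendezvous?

φ = 97.8°

In km: r₁ = 2.05 × 1.496×10^8 = 3.0668×10^8 km; r₂ = 11.0 × 1.496×10^8 = 1.6456×10^9 km.
Semi-major axis of the transfer orbit: a_t = (3.0668×10^8 + 1.6456×10^9)/2 = 9.7614×10^8 km.
Transfer time t = π√(a_t³/μ) = 2.63016×10^8 s.
Target angular speed ω₂ = √(μ/r₂³) = 5.45694×10^-9 rad/s.
Angle swept by the target during transfer: ω₂·t = 1.43526 rad = 82.23°.
The sample-return craft traverses 180° on the transfer ellipse, so the target must lead by 180° − 82.23° = 97.8°.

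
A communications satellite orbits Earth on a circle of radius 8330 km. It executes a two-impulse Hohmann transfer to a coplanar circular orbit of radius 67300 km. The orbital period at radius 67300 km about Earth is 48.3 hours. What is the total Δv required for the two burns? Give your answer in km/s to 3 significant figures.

From Kepler's third law T² = 4π²r³/μ at r = 67300 km, T = 48.3 hours = 48.3 × 3600 s = 1.7388×10^5 s: μ = 4π²r³/T² = 3.98021×10^5 km³/s².
Transfer-ellipse semi-major axis a_t = (r₁ + r₂)/2 = (8330 + 67300)/2 = 37815 km.
Circular speed at r₁: v₁ = √(μ/r₁) = √(3.98021×10^5/8330) = 6.9124 km/s.
On the transfer ellipse at r₁, vis-viva gives v_p = √[μ(2/r₁ − 1/a_t)] = 9.2216 km/s.
First burn Δv₁ = |v_p − v₁| = 2.309 km/s.
Circular speed at r₂: v₂ = √(μ/r₂) = 2.432 km/s.
Transfer-orbit speed at r₂: v_a = √[μ(2/r₂ − 1/a_t)] = 1.141 km/s.
Second burn Δv₂ = |v₂ − v_a| = 1.291 km/s.
Total Δv = Δv₁ + Δv₂ = 3.600 km/s.

Δv = 3.60 km/s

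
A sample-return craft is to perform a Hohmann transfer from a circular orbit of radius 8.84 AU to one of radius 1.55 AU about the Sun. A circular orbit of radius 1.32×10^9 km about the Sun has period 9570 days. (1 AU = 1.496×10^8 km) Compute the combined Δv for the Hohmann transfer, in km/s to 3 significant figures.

From Kepler's third law T² = 4π²r³/μ at r = 1.32×10^9 km, T = 9570 days = 9570 × 86400 s = 8.26848×10^8 s: μ = 4π²r³/T² = 1.32810×10^11 km³/s².
In km: r₁ = 8.84 × 1.496×10^8 = 1.322464×10^9 km; r₂ = 1.55 × 1.496×10^8 = 2.3188×10^8 km.
Transfer-ellipse semi-major axis a_t = (r₁ + r₂)/2 = (1.322464×10^9 + 2.3188×10^8)/2 = 7.77172×10^8 km.
At r₁ the circular-orbit speed is v₁ = √(μ/r₁) = 10.021 km/s.
Transfer-orbit speed at r₁ (v² = μ(2/r − 1/a)): v_a = √[μ(2/r₁ − 1/a_t)] = 5.4739 km/s.
First burn Δv₁ = |v_a − v₁| = 4.547 km/s.
Circular speed at r₂: v₂ = √(μ/r₂) = 23.932 km/s.
Transfer-orbit speed at r₂: v_p = √[μ(2/r₂ − 1/a_t)] = 31.219 km/s.
Second burn Δv₂ = |v₂ − v_p| = 7.287 km/s.
Total Δv = Δv₁ + Δv₂ = 11.83 km/s.

Δv = 11.8 km/s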